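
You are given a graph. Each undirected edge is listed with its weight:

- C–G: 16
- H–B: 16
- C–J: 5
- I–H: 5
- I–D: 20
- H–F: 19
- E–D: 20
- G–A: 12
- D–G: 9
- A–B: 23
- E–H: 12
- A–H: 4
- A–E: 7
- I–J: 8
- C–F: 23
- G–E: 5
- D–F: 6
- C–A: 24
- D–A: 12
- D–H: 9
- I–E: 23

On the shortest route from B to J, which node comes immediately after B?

Candidate routes:
B → A → H → I → J: 23+4+5+8 = 40
B → H → I → J: 16+5+8 = 29
The minimum is 29 via B → H → I → J.
So from B the first move is to H.

H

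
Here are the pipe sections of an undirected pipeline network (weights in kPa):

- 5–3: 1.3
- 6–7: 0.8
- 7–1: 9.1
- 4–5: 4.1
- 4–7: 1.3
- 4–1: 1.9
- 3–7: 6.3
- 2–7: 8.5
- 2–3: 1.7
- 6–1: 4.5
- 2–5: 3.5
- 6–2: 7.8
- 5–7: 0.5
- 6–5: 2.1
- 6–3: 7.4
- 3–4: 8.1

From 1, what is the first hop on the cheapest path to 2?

4

Enumerating some paths:
1 → 4 → 7 → 5 → 3 → 2: 1.9+1.3+0.5+1.3+1.7 = 6.7
1 → 4 → 5 → 3 → 2: 1.9+4.1+1.3+1.7 = 9
1 → 4 → 7 → 5 → 2: 1.9+1.3+0.5+3.5 = 7.2
1 → 6 → 7 → 5 → 3 → 2: 4.5+0.8+0.5+1.3+1.7 = 8.8
Cheapest is 1 → 4 → 7 → 5 → 3 → 2 at 6.7 kPa.
So from 1 the first move is to 4.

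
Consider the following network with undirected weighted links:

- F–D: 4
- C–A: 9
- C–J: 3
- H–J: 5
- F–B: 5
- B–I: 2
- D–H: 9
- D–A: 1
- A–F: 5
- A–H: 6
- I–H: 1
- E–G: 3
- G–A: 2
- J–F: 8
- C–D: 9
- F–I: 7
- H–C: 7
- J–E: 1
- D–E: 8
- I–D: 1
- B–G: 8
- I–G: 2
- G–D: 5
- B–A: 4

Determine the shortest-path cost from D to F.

4

Compare a few routes:
D - A - F: 1+5 = 6
D - I - F: 1+7 = 8
D - F: 4 = 4
The minimum is 4 via D - F.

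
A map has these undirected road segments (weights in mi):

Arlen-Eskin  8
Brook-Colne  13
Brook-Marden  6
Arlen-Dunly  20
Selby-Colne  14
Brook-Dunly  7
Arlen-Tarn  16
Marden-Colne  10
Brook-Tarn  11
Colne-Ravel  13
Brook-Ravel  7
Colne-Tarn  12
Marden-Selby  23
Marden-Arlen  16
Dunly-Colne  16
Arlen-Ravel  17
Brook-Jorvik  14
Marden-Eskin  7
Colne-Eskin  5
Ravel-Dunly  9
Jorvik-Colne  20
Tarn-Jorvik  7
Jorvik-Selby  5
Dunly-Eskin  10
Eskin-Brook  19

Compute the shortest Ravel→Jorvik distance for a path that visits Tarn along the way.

25 mi

Shortest Ravel→Tarn: Ravel–Brook–Tarn = 18
Best Tarn to Jorvik: Tarn–Jorvik costing 7
Total via Tarn: 18 + 7 = 25 mi.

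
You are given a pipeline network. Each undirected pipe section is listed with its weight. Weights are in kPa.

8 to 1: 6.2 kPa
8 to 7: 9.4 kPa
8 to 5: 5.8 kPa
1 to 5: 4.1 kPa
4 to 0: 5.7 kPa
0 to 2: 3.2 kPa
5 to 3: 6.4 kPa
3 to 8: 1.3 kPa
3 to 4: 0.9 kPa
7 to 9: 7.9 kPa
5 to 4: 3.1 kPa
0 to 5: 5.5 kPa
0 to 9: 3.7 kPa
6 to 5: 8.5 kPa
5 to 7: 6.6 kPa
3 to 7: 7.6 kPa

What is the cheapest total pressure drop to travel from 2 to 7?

Enumerating some paths:
2 → 0 → 5 → 7: 3.2+5.5+6.6 = 15.3
2 → 0 → 9 → 7: 3.2+3.7+7.9 = 14.8
2 → 0 → 4 → 3 → 7: 3.2+5.7+0.9+7.6 = 17.4
2 → 0 → 4 → 5 → 7: 3.2+5.7+3.1+6.6 = 18.6
Cheapest is 2 → 0 → 9 → 7 at 14.8 kPa.

14.8 kPa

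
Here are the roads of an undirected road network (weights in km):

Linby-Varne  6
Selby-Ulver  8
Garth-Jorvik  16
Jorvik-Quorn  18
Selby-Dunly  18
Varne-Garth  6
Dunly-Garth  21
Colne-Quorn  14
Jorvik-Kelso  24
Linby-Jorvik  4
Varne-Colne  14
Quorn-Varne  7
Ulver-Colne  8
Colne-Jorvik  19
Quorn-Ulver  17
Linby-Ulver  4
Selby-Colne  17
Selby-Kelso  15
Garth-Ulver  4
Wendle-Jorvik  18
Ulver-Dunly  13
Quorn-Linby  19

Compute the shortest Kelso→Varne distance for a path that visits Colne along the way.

Shortest Kelso→Colne: Kelso–Selby–Ulver–Colne = 31
Shortest Colne→Varne: Colne–Varne = 14
Total via Colne: 31 + 14 = 45 km.

45 km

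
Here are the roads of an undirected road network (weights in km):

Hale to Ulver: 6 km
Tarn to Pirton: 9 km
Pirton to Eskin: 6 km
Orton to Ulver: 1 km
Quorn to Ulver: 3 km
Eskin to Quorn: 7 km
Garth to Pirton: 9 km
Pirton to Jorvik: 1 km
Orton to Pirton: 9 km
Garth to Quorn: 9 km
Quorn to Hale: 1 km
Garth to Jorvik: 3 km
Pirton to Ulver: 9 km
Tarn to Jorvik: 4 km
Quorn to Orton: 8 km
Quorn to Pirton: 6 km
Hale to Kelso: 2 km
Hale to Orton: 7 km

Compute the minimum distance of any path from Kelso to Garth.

Settle nodes by increasing distance from Kelso:
Kelso: 0
Hale: 2  (via Kelso)
Quorn: 3  (via Hale)
Ulver: 6  (via Quorn)
Orton: 7  (via Ulver)
Pirton: 9  (via Quorn)
Jorvik: 10  (via Pirton)
Eskin: 10  (via Quorn)
Garth: 12  (via Quorn)
Shortest route: Kelso–Hale–Quorn–Garth = 12 km.

12 km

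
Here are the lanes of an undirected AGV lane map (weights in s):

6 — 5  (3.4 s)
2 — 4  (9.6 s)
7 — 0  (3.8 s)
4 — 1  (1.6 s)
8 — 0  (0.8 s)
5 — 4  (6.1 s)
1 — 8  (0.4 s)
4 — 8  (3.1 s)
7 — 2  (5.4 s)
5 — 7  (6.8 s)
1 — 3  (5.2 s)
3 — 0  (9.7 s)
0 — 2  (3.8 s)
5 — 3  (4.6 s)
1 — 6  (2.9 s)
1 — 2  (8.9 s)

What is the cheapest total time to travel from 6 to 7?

7.9 s

Compare a few routes:
6 → 5 → 7: 3.4+6.8 = 10.2
6 → 1 → 8 → 0 → 7: 2.9+0.4+0.8+3.8 = 7.9
The minimum is 7.9 s via 6 → 1 → 8 → 0 → 7.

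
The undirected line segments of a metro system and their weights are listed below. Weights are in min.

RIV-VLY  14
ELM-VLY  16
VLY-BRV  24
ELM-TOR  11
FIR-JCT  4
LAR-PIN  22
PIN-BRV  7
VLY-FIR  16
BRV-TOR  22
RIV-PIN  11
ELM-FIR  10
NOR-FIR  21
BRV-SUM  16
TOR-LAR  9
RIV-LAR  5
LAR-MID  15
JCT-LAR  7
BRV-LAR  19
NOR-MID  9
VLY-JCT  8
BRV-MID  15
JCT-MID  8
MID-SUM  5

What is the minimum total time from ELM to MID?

Settle nodes by increasing distance from ELM:
ELM: 0
FIR: 10  (via ELM)
TOR: 11  (via ELM)
JCT: 14  (via FIR)
VLY: 16  (via ELM)
LAR: 20  (via TOR)
MID: 22  (via JCT)
Shortest route: ELM → FIR → JCT → MID = 22 min.

22 min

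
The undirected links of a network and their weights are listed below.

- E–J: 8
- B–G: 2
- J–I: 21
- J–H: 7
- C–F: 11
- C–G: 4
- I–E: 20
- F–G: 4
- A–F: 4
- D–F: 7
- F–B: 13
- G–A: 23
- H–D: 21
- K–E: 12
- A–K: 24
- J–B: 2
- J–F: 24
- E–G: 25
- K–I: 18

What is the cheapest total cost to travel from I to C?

Settle nodes by increasing distance from I:
I: 0
K: 18  (via I)
E: 20  (via I)
J: 21  (via I)
B: 23  (via J)
G: 25  (via B)
H: 28  (via J)
C: 29  (via G)
Shortest route: I → J → B → G → C = 29.

29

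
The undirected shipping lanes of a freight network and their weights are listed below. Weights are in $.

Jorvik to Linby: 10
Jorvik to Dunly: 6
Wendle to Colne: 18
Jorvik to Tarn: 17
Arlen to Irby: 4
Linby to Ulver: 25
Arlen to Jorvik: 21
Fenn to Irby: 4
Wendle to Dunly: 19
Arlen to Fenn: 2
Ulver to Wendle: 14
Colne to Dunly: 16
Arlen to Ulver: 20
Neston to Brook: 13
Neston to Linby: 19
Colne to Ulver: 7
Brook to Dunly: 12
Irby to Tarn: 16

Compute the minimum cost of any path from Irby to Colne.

Settle nodes by increasing distance from Irby:
Irby: 0
Arlen: 4  (via Irby)
Fenn: 4  (via Irby)
Tarn: 16  (via Irby)
Ulver: 24  (via Arlen)
Jorvik: 25  (via Arlen)
Dunly: 31  (via Jorvik)
Colne: 31  (via Ulver)
Shortest route: Irby → Arlen → Ulver → Colne = $31.

$31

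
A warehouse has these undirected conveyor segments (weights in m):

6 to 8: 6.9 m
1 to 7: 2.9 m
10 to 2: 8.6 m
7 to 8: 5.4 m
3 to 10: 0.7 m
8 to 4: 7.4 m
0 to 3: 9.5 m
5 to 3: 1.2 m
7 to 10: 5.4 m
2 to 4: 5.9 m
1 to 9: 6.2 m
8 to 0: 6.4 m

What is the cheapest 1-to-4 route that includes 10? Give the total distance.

Best 1 to 10: 1–7–10 costing 8.3
Best 10 to 4: 10–2–4 costing 14.5
Total via 10: 8.3 + 14.5 = 22.8 m.

22.8 m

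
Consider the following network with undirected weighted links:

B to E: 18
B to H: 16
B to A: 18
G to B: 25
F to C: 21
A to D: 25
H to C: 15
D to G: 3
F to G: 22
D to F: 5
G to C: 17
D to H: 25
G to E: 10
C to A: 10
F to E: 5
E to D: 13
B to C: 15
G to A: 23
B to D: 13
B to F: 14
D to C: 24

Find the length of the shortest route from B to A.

Enumerating some paths:
B - A: 18 = 18
B - C - A: 15+10 = 25
B - D - A: 13+25 = 38
B - D - G - A: 13+3+23 = 39
The minimum is 18 via B - A.

18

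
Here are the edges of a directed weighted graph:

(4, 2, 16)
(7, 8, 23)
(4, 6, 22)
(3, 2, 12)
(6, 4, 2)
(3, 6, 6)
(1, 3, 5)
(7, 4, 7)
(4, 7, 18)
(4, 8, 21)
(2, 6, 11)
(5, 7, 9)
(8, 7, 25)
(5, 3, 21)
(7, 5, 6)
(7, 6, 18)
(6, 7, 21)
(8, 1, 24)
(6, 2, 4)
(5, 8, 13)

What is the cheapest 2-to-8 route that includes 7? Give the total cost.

50

Shortest 2→7: 2–6–4–7 = 31
Shortest 7→8: 7–5–8 = 19
Total via 7: 31 + 19 = 50.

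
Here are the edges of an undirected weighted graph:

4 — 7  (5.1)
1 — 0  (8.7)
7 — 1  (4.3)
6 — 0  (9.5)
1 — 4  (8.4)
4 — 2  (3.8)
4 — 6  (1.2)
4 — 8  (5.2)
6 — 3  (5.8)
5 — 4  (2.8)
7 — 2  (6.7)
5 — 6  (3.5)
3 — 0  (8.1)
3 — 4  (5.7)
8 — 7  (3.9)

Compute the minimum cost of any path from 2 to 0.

Candidate routes:
2 - 4 - 6 - 3 - 0: 3.8+1.2+5.8+8.1 = 18.9
2 - 4 - 3 - 0: 3.8+5.7+8.1 = 17.6
2 - 4 - 6 - 0: 3.8+1.2+9.5 = 14.5
Cheapest is 2 - 4 - 6 - 0 at 14.5.

14.5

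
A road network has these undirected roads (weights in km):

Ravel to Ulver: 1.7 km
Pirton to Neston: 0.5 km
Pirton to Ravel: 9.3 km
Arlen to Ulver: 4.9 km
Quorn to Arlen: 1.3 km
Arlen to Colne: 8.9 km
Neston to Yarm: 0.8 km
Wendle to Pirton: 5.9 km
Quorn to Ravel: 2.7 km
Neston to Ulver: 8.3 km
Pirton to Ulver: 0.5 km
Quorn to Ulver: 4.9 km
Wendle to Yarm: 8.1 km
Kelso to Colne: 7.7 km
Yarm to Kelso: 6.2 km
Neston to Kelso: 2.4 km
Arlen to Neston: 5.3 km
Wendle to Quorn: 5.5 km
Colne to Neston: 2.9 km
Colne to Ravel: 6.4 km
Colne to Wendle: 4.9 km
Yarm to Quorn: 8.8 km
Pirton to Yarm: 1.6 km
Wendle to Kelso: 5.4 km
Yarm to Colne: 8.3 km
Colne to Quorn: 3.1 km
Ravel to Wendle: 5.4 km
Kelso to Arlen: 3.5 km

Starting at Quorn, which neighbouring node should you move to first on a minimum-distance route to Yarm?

Candidate routes:
Quorn - Colne - Neston - Yarm: 3.1+2.9+0.8 = 6.8
Quorn - Ulver - Pirton - Neston - Yarm: 4.9+0.5+0.5+0.8 = 6.7
Quorn - Ravel - Ulver - Pirton - Yarm: 2.7+1.7+0.5+1.6 = 6.5
Quorn - Ravel - Ulver - Pirton - Neston - Yarm: 2.7+1.7+0.5+0.5+0.8 = 6.2
The minimum is 6.2 km via Quorn - Ravel - Ulver - Pirton - Neston - Yarm.
So from Quorn the first move is to Ravel.

Ravel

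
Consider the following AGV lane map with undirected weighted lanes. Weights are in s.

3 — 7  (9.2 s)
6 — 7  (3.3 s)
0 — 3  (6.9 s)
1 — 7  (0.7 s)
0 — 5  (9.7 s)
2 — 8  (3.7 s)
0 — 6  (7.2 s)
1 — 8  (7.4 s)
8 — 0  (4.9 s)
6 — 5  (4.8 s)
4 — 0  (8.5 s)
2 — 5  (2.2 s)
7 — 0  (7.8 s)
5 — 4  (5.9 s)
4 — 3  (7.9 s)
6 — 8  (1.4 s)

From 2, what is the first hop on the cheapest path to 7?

Compare a few routes:
2 - 8 - 6 - 7: 3.7+1.4+3.3 = 8.4
2 - 8 - 1 - 7: 3.7+7.4+0.7 = 11.8
2 - 5 - 6 - 7: 2.2+4.8+3.3 = 10.3
Cheapest is 2 - 8 - 6 - 7 at 8.4 s.
So from 2 the first move is to 8.

8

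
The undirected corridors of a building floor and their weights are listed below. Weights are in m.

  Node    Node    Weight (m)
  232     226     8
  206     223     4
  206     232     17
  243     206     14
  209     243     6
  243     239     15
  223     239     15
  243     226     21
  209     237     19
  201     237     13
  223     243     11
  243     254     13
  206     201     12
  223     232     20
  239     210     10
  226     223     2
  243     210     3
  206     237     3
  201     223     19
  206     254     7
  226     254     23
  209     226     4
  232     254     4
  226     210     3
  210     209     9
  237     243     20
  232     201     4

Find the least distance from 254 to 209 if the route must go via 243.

19 m

Best 254 to 243: 254–243 costing 13
Shortest 243→209: 243–209 = 6
Total via 243: 13 + 6 = 19 m.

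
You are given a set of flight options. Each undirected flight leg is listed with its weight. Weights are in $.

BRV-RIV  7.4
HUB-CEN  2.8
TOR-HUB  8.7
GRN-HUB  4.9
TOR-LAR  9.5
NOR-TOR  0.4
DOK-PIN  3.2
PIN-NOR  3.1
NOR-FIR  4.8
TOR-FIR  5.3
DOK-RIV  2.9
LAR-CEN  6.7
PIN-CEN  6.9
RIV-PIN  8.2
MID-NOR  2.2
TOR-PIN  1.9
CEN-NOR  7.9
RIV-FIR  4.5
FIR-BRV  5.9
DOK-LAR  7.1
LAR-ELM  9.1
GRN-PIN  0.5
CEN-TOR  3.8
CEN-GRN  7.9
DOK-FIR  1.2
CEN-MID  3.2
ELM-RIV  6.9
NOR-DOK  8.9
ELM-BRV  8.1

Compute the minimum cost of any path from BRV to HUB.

$15.7

Candidate routes:
BRV → FIR → TOR → CEN → HUB: 5.9+5.3+3.8+2.8 = 17.8
BRV → FIR → DOK → PIN → GRN → HUB: 5.9+1.2+3.2+0.5+4.9 = 15.7
BRV → FIR → NOR → TOR → CEN → HUB: 5.9+4.8+0.4+3.8+2.8 = 17.7
Cheapest is BRV → FIR → DOK → PIN → GRN → HUB at $15.7.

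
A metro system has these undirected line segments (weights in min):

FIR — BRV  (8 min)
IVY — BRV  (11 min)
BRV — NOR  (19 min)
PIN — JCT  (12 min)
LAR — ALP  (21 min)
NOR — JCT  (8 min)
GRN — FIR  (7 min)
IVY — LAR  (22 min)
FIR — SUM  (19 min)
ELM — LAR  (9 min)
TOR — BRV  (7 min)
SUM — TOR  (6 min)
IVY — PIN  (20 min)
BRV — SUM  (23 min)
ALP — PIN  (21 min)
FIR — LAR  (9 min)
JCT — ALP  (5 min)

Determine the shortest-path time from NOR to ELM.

43 min

Running Dijkstra from NOR:
NOR: 0
JCT: 8  (via NOR)
ALP: 13  (via JCT)
BRV: 19  (via NOR)
PIN: 20  (via JCT)
TOR: 26  (via BRV)
FIR: 27  (via BRV)
IVY: 30  (via BRV)
SUM: 32  (via TOR)
LAR: 34  (via ALP)
GRN: 34  (via FIR)
ELM: 43  (via LAR)
Shortest route: NOR → JCT → ALP → LAR → ELM = 43 min.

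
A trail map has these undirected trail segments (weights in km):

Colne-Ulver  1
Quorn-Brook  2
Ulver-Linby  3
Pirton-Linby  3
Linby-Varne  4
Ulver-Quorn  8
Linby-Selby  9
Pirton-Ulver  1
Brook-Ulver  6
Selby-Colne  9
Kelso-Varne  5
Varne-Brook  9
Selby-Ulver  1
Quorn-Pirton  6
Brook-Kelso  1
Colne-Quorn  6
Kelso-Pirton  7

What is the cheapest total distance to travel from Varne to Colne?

Candidate routes:
Varne–Kelso–Brook–Quorn–Colne: 5+1+2+6 = 14
Varne–Linby–Pirton–Ulver–Colne: 4+3+1+1 = 9
Varne–Kelso–Brook–Ulver–Colne: 5+1+6+1 = 13
Varne–Linby–Ulver–Colne: 4+3+1 = 8
The minimum is 8 km via Varne–Linby–Ulver–Colne.

8 km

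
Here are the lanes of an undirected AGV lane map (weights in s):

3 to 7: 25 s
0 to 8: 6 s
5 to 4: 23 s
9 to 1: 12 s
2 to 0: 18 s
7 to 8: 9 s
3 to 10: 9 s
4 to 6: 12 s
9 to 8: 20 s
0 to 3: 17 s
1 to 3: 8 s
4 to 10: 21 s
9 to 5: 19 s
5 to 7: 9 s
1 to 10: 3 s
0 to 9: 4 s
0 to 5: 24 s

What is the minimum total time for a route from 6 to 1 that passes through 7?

Best 6 to 7: 6 → 4 → 5 → 7 costing 44
Shortest 7→1: 7 → 8 → 0 → 9 → 1 = 31
Total via 7: 44 + 31 = 75 s.

75 s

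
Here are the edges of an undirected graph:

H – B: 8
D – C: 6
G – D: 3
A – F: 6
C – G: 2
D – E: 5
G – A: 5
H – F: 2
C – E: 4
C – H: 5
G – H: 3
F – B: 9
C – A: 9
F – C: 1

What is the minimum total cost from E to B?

Running Dijkstra from E:
E: 0
C: 4  (via E)
D: 5  (via E)
F: 5  (via C)
G: 6  (via C)
H: 7  (via F)
A: 11  (via F)
B: 14  (via F)
Shortest route: E → C → F → B = 14.

14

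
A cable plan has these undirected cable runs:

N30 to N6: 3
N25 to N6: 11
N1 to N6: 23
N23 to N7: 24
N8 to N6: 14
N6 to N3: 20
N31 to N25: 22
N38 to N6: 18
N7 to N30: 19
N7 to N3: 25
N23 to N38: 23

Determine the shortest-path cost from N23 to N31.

Enumerating some paths:
N23–N38–N6–N25–N31: 23+18+11+22 = 74
N23–N7–N30–N6–N25–N31: 24+19+3+11+22 = 79
Cheapest is N23–N38–N6–N25–N31 at 74.

74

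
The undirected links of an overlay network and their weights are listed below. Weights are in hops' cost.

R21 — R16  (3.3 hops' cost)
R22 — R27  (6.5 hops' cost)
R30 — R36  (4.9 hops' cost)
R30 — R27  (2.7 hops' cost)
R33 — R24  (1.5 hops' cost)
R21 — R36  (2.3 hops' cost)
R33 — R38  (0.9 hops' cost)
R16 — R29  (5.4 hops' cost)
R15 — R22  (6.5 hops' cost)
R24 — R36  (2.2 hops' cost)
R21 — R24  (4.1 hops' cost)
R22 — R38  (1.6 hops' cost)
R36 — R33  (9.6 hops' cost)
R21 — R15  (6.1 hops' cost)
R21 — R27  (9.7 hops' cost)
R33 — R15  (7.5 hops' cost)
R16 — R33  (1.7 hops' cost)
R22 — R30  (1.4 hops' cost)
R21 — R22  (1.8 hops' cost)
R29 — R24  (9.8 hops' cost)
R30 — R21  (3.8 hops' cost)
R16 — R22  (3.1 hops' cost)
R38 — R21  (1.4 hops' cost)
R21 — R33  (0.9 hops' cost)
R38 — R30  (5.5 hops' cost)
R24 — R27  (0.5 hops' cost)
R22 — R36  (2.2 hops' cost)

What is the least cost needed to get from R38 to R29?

8 hops' cost

Running Dijkstra from R38:
R38: 0
R33: 0.9  (via R38)
R21: 1.4  (via R38)
R22: 1.6  (via R38)
R24: 2.4  (via R33)
R16: 2.6  (via R33)
R27: 2.9  (via R24)
R30: 3  (via R22)
R36: 3.7  (via R21)
R15: 7.5  (via R21)
R29: 8  (via R16)
Shortest route: R38 → R33 → R16 → R29 = 8 hops' cost.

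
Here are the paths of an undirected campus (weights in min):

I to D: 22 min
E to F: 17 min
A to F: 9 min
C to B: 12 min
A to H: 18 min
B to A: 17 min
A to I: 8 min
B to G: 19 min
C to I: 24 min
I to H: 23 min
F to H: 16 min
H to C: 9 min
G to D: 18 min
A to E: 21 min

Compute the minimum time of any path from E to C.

Settle nodes by increasing distance from E:
E: 0
F: 17  (via E)
A: 21  (via E)
I: 29  (via A)
H: 33  (via F)
B: 38  (via A)
C: 42  (via H)
Shortest route: E → F → H → C = 42 min.

42 min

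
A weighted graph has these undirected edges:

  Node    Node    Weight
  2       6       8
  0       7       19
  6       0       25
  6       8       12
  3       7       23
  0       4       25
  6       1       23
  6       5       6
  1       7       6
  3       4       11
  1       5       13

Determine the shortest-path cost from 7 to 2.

Running Dijkstra from 7:
7: 0
1: 6  (via 7)
0: 19  (via 7)
5: 19  (via 1)
3: 23  (via 7)
6: 25  (via 5)
2: 33  (via 6)
Shortest route: 7 → 1 → 5 → 6 → 2 = 33.

33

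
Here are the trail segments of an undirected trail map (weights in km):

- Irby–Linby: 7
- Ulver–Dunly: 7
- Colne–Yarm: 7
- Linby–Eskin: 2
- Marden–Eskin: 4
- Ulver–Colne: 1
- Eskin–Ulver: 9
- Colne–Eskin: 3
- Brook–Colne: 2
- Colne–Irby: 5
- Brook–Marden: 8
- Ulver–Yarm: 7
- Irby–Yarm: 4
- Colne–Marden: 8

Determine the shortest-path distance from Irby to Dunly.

Compare a few routes:
Irby - Colne - Ulver - Dunly: 5+1+7 = 13
Irby - Yarm - Ulver - Dunly: 4+7+7 = 18
The minimum is 13 km via Irby - Colne - Ulver - Dunly.

13 km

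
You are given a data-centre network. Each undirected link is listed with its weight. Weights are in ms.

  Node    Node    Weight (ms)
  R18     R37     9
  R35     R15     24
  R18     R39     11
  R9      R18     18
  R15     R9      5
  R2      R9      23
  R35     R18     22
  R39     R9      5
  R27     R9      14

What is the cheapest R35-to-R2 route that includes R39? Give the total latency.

61 ms

Best R35 to R39: R35–R18–R39 costing 33
Best R39 to R2: R39–R9–R2 costing 28
Total via R39: 33 + 28 = 61 ms.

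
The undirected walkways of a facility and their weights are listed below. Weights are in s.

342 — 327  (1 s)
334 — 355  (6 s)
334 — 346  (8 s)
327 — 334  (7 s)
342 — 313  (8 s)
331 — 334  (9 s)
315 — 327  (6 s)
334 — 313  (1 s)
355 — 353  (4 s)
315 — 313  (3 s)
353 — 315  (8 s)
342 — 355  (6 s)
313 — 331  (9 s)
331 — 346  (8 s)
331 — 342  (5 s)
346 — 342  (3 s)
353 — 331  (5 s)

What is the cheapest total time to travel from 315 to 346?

10 s

Candidate routes:
315 - 313 - 342 - 346: 3+8+3 = 14
315 - 313 - 334 - 346: 3+1+8 = 12
315 - 327 - 342 - 346: 6+1+3 = 10
The minimum is 10 s via 315 - 327 - 342 - 346.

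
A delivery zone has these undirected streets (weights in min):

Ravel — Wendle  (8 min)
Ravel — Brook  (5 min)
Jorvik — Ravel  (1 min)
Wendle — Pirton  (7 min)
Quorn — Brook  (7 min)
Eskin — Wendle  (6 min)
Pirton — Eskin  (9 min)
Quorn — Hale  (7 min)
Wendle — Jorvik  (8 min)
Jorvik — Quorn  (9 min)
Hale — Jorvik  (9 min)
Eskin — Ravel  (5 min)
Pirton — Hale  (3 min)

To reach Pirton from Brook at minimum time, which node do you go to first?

Quorn

Compare a few routes:
Brook–Quorn–Hale–Pirton: 7+7+3 = 17
Brook–Ravel–Jorvik–Hale–Pirton: 5+1+9+3 = 18
The minimum is 17 min via Brook–Quorn–Hale–Pirton.
So from Brook the first move is to Quorn.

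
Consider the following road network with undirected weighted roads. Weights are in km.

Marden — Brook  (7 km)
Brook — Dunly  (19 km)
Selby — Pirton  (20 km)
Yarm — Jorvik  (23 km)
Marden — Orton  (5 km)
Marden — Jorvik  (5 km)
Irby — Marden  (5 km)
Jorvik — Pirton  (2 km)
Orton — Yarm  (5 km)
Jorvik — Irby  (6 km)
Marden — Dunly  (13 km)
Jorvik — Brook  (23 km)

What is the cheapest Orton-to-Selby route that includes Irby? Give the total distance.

Shortest Orton→Irby: Orton–Marden–Irby = 10
Best Irby to Selby: Irby–Jorvik–Pirton–Selby costing 28
Total via Irby: 10 + 28 = 38 km.

38 km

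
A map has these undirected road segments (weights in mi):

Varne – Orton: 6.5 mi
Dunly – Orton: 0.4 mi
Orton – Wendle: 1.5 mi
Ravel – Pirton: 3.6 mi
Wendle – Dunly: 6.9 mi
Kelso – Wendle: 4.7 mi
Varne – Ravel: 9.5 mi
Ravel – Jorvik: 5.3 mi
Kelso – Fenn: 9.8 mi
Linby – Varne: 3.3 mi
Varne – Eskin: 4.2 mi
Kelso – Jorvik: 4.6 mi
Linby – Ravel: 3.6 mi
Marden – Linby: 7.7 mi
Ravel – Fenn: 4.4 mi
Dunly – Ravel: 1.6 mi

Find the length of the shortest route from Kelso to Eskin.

16.9 mi

Settle nodes by increasing distance from Kelso:
Kelso: 0
Jorvik: 4.6  (via Kelso)
Wendle: 4.7  (via Kelso)
Orton: 6.2  (via Wendle)
Dunly: 6.6  (via Orton)
Ravel: 8.2  (via Dunly)
Fenn: 9.8  (via Kelso)
Linby: 11.8  (via Ravel)
Pirton: 11.8  (via Ravel)
Varne: 12.7  (via Orton)
Eskin: 16.9  (via Varne)
Shortest route: Kelso → Wendle → Orton → Varne → Eskin = 16.9 mi.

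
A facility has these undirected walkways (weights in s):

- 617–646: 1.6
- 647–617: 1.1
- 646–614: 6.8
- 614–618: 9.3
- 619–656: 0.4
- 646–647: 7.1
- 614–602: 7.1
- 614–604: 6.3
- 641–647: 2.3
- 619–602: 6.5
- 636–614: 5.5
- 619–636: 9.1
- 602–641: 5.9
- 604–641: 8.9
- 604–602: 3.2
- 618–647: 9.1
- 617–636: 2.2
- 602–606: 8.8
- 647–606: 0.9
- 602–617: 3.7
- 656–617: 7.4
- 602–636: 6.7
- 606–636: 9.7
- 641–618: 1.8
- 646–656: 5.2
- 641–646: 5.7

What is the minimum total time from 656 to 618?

12 s

Shortest distances from 656:
656: 0
619: 0.4  (via 656)
646: 5.2  (via 656)
617: 6.8  (via 646)
602: 6.9  (via 619)
647: 7.9  (via 617)
606: 8.8  (via 647)
636: 9  (via 617)
604: 10.1  (via 602)
641: 10.2  (via 647)
618: 12  (via 641)
Shortest route: 656–646–617–647–641–618 = 12 s.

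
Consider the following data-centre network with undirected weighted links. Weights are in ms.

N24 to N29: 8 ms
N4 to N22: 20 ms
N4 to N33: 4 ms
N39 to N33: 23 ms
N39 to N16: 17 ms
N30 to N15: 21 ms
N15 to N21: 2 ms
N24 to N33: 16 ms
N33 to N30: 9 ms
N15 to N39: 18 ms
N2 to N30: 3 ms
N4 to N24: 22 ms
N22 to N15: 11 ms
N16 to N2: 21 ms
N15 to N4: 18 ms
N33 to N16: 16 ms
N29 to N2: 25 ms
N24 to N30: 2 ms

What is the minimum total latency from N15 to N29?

Enumerating some paths:
N15–N30–N24–N29: 21+2+8 = 31
N15–N4–N33–N30–N24–N29: 18+4+9+2+8 = 41
N15–N4–N24–N29: 18+22+8 = 48
N15–N4–N33–N24–N29: 18+4+16+8 = 46
Cheapest is N15–N30–N24–N29 at 31 ms.

31 ms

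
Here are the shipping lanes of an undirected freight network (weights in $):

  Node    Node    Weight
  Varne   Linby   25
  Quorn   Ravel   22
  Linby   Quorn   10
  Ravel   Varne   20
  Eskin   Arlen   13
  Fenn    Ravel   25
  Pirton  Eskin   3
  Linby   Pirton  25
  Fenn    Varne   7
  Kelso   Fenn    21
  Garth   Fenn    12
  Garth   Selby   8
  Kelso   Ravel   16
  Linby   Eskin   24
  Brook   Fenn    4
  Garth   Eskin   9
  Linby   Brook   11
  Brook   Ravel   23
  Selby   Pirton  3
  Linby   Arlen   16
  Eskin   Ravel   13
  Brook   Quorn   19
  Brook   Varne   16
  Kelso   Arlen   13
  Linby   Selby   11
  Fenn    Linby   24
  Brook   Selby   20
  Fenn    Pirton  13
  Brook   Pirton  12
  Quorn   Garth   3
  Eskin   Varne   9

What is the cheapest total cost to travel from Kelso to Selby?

Shortest distances from Kelso:
Kelso: 0
Arlen: 13  (via Kelso)
Ravel: 16  (via Kelso)
Fenn: 21  (via Kelso)
Brook: 25  (via Fenn)
Eskin: 26  (via Arlen)
Varne: 28  (via Fenn)
Linby: 29  (via Arlen)
Pirton: 29  (via Eskin)
Selby: 32  (via Pirton)
Shortest route: Kelso–Arlen–Eskin–Pirton–Selby = $32.

$32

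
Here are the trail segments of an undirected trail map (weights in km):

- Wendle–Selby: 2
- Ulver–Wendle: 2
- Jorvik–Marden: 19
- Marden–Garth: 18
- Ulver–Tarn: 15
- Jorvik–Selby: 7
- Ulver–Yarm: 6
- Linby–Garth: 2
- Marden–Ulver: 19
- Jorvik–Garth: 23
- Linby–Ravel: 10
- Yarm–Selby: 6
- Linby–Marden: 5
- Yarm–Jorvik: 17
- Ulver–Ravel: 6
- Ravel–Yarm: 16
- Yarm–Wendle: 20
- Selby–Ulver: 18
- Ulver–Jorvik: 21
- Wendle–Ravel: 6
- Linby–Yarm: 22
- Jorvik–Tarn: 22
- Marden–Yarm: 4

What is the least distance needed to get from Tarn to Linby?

30 km

Enumerating some paths:
Tarn → Ulver → Yarm → Marden → Linby: 15+6+4+5 = 30
Tarn → Ulver → Ravel → Linby: 15+6+10 = 31
The minimum is 30 km via Tarn → Ulver → Yarm → Marden → Linby.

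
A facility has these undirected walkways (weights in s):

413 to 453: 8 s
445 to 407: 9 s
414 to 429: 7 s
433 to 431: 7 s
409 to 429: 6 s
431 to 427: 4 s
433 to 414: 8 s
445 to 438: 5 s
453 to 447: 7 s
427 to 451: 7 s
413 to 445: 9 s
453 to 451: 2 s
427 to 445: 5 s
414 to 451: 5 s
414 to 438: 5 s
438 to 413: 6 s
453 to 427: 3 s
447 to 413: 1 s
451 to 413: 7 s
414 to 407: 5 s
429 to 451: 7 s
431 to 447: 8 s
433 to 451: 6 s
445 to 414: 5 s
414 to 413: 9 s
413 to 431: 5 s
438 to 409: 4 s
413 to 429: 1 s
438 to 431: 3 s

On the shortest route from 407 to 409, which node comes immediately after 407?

Compare a few routes:
407–414–429–409: 5+7+6 = 18
407–414–445–438–409: 5+5+5+4 = 19
407–445–438–409: 9+5+4 = 18
407–414–438–409: 5+5+4 = 14
Cheapest is 407–414–438–409 at 14 s.
So from 407 the first move is to 414.

414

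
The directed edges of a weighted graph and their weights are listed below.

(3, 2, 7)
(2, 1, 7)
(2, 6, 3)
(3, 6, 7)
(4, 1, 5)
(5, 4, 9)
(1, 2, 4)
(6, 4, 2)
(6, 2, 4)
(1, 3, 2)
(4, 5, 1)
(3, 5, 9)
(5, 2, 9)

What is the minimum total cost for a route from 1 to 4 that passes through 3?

Best 1 to 3: 1–3 costing 2
Shortest 3→4: 3–6–4 = 9
Total via 3: 2 + 9 = 11.

11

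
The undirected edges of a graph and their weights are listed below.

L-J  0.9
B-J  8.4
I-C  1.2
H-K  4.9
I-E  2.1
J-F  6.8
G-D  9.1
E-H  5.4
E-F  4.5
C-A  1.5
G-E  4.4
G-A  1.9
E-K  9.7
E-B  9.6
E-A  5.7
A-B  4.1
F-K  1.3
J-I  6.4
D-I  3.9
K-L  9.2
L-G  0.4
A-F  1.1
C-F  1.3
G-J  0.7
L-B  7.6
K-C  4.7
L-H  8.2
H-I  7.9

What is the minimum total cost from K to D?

7.7

Candidate routes:
K → F → A → C → I → D: 1.3+1.1+1.5+1.2+3.9 = 9
K → F → C → I → D: 1.3+1.3+1.2+3.9 = 7.7
Cheapest is K → F → C → I → D at 7.7.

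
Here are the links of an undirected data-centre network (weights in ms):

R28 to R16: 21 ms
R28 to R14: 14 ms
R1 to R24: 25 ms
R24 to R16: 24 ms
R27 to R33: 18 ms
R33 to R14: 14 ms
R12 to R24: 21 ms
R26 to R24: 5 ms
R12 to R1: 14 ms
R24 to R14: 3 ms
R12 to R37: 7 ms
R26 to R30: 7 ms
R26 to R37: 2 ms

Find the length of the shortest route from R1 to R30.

Candidate routes:
R1–R24–R26–R30: 25+5+7 = 37
R1–R12–R37–R26–R30: 14+7+2+7 = 30
The minimum is 30 ms via R1–R12–R37–R26–R30.

30 ms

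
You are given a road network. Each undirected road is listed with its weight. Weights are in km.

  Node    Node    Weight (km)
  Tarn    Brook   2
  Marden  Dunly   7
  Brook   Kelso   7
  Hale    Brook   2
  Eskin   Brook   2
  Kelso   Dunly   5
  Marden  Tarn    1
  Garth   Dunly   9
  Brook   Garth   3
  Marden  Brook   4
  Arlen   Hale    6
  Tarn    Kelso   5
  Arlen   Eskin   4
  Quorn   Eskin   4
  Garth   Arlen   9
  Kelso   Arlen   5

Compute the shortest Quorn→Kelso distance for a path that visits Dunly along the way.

21 km

Best Quorn to Dunly: Quorn–Eskin–Brook–Tarn–Marden–Dunly costing 16
Shortest Dunly→Kelso: Dunly–Kelso = 5
Total via Dunly: 16 + 5 = 21 km.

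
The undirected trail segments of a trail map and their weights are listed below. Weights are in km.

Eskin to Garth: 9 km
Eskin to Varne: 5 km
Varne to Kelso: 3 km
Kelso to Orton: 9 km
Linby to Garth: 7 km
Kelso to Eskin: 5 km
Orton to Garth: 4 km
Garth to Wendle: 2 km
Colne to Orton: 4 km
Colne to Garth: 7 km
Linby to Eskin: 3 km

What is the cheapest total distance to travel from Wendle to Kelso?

15 km

Settle nodes by increasing distance from Wendle:
Wendle: 0
Garth: 2  (via Wendle)
Orton: 6  (via Garth)
Linby: 9  (via Garth)
Colne: 9  (via Garth)
Eskin: 11  (via Garth)
Kelso: 15  (via Orton)
Shortest route: Wendle–Garth–Orton–Kelso = 15 km.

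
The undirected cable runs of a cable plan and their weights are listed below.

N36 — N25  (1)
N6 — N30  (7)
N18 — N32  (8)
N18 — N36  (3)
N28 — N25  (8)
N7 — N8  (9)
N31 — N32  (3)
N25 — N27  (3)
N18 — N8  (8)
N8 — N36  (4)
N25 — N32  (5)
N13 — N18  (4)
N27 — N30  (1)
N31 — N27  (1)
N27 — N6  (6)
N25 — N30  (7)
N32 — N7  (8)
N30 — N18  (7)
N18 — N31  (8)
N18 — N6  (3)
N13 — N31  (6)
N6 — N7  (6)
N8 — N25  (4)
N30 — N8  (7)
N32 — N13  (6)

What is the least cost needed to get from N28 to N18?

Candidate routes:
N28 → N25 → N36 → N18: 8+1+3 = 12
N28 → N25 → N8 → N36 → N18: 8+4+4+3 = 19
N28 → N25 → N27 → N6 → N18: 8+3+6+3 = 20
N28 → N25 → N27 → N30 → N18: 8+3+1+7 = 19
Cheapest is N28 → N25 → N36 → N18 at 12.

12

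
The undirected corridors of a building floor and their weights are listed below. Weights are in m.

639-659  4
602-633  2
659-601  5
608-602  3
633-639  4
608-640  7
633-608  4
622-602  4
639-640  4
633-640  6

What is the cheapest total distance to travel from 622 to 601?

Compare a few routes:
622 - 602 - 608 - 633 - 639 - 659 - 601: 4+3+4+4+4+5 = 24
622 - 602 - 633 - 639 - 659 - 601: 4+2+4+4+5 = 19
622 - 602 - 633 - 640 - 639 - 659 - 601: 4+2+6+4+4+5 = 25
The minimum is 19 m via 622 - 602 - 633 - 639 - 659 - 601.

19 m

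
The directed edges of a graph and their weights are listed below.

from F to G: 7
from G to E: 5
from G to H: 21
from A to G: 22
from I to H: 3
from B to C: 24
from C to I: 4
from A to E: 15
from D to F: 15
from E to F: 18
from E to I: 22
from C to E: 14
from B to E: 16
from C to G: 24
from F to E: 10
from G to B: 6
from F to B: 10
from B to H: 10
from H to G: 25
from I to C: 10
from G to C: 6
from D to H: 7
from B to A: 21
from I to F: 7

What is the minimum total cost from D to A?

46

Enumerating some paths:
D → F → G → B → A: 15+7+6+21 = 49
D → H → G → C → I → F → B → A: 7+25+6+4+7+10+21 = 80
D → F → B → A: 15+10+21 = 46
D → H → G → B → A: 7+25+6+21 = 59
Cheapest is D → F → B → A at 46.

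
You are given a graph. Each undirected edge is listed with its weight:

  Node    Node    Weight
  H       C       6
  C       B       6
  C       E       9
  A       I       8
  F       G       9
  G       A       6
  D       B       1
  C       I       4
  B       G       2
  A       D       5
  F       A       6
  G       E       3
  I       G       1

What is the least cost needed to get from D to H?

Shortest distances from D:
D: 0
B: 1  (via D)
G: 3  (via B)
I: 4  (via G)
A: 5  (via D)
E: 6  (via G)
C: 7  (via B)
F: 11  (via A)
H: 13  (via C)
Shortest route: D–B–C–H = 13.

13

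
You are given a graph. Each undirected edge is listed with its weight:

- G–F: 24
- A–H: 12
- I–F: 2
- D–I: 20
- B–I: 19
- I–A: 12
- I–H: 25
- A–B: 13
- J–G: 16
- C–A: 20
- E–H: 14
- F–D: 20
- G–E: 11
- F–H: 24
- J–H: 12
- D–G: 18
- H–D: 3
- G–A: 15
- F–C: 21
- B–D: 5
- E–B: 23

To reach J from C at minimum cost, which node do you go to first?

Compare a few routes:
C - A - G - J: 20+15+16 = 51
C - A - B - D - H - J: 20+13+5+3+12 = 53
C - A - H - J: 20+12+12 = 44
Cheapest is C - A - H - J at 44.
So from C the first move is to A.

A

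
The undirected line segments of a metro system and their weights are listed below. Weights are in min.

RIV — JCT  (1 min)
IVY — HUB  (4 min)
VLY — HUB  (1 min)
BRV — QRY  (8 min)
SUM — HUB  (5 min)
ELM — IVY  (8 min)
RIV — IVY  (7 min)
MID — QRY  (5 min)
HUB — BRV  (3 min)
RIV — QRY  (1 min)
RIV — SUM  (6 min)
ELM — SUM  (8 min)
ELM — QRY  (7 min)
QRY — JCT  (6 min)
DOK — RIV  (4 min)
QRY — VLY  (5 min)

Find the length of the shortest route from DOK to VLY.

Compare a few routes:
DOK–RIV–IVY–HUB–VLY: 4+7+4+1 = 16
DOK–RIV–QRY–VLY: 4+1+5 = 10
Cheapest is DOK–RIV–QRY–VLY at 10 min.

10 min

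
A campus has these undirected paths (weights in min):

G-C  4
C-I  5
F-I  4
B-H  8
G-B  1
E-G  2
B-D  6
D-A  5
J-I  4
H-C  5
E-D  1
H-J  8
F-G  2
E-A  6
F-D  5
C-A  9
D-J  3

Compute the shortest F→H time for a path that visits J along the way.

16 min

Best F to J: F–I–J costing 8
Best J to H: J–H costing 8
Total via J: 8 + 8 = 16 min.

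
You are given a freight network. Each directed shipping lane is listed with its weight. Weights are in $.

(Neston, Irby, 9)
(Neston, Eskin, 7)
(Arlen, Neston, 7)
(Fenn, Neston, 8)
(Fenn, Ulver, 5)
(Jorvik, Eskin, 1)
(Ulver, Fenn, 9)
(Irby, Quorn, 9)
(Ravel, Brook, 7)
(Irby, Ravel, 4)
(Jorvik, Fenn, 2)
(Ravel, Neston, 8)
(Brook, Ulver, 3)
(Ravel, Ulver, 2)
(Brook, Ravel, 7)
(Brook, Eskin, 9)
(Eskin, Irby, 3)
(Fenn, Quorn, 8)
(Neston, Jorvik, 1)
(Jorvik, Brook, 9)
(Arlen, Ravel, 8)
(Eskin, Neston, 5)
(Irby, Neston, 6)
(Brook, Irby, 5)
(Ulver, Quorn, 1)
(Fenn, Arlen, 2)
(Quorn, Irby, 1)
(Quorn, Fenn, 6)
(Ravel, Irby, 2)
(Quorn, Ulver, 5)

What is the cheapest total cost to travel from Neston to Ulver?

Enumerating some paths:
Neston - Jorvik - Eskin - Irby - Ravel - Ulver: 1+1+3+4+2 = 11
Neston - Jorvik - Fenn - Ulver: 1+2+5 = 8
Neston - Jorvik - Brook - Ulver: 1+9+3 = 13
Cheapest is Neston - Jorvik - Fenn - Ulver at $8.

$8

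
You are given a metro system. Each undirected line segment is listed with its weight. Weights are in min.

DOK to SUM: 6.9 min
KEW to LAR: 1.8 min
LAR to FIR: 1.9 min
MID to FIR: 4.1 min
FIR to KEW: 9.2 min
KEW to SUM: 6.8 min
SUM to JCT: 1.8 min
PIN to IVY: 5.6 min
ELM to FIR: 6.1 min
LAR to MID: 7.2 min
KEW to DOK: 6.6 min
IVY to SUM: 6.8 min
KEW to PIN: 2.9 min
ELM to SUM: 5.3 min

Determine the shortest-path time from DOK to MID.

Settle nodes by increasing distance from DOK:
DOK: 0
KEW: 6.6  (via DOK)
SUM: 6.9  (via DOK)
LAR: 8.4  (via KEW)
JCT: 8.7  (via SUM)
PIN: 9.5  (via KEW)
FIR: 10.3  (via LAR)
ELM: 12.2  (via SUM)
IVY: 13.7  (via SUM)
MID: 14.4  (via FIR)
Shortest route: DOK → KEW → LAR → FIR → MID = 14.4 min.

14.4 min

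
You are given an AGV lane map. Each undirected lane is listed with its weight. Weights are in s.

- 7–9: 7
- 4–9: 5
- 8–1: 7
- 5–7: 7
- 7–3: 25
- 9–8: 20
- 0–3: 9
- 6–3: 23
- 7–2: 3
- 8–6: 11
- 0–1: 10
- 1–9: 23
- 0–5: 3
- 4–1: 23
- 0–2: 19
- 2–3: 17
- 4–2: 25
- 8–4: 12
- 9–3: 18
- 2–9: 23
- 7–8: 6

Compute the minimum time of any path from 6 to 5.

Settle nodes by increasing distance from 6:
6: 0
8: 11  (via 6)
7: 17  (via 8)
1: 18  (via 8)
2: 20  (via 7)
3: 23  (via 6)
4: 23  (via 8)
5: 24  (via 7)
Shortest route: 6 → 8 → 7 → 5 = 24 s.

24 s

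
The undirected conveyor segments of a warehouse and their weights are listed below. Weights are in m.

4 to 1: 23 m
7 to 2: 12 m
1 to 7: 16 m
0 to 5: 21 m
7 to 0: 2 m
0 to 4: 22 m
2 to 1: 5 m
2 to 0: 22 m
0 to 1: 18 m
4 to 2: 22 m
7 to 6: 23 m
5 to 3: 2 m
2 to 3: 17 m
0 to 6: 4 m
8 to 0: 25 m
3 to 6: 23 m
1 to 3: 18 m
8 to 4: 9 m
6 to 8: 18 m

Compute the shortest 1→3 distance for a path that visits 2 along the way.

Best 1 to 2: 1 → 2 costing 5
Shortest 2→3: 2 → 3 = 17
Total via 2: 5 + 17 = 22 m.

22 m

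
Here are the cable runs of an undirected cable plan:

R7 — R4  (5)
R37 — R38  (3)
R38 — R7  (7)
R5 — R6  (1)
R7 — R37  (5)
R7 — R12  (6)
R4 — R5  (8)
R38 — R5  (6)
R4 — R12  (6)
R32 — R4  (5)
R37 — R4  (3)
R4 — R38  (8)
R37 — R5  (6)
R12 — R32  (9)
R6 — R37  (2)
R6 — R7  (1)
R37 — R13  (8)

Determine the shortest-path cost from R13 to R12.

17

Shortest distances from R13:
R13: 0
R37: 8  (via R13)
R6: 10  (via R37)
R5: 11  (via R6)
R7: 11  (via R6)
R4: 11  (via R37)
R38: 11  (via R37)
R32: 16  (via R4)
R12: 17  (via R7)
Shortest route: R13 → R37 → R6 → R7 → R12 = 17.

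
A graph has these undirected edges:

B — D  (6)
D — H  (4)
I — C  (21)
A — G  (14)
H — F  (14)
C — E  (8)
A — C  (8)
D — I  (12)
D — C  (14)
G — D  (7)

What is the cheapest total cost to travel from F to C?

32

Candidate routes:
F - H - D - C: 14+4+14 = 32
F - H - D - G - A - C: 14+4+7+14+8 = 47
Cheapest is F - H - D - C at 32.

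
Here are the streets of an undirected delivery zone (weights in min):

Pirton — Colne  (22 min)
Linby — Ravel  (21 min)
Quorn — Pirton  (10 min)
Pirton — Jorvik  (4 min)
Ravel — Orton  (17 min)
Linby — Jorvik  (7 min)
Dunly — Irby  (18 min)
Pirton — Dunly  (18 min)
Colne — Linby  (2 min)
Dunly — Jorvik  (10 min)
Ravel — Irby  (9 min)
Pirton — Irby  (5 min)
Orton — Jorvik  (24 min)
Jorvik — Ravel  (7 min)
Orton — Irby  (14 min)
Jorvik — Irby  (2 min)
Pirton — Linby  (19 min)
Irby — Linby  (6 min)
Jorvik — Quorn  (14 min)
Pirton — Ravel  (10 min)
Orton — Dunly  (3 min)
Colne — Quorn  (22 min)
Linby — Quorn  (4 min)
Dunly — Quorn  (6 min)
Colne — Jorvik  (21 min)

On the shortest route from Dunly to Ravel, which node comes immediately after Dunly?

Enumerating some paths:
Dunly - Orton - Ravel: 3+17 = 20
Dunly - Jorvik - Ravel: 10+7 = 17
The minimum is 17 min via Dunly - Jorvik - Ravel.
So from Dunly the first move is to Jorvik.

Jorvik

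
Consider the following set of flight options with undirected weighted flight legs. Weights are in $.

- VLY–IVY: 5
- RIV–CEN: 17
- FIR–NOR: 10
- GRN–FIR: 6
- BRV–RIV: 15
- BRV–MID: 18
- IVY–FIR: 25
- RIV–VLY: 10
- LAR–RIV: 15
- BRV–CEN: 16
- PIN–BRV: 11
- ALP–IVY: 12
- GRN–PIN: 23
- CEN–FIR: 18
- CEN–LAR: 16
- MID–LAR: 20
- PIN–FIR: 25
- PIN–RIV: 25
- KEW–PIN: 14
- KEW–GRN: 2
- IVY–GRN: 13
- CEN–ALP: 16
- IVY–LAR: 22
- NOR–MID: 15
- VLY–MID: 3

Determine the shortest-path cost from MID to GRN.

Settle nodes by increasing distance from MID:
MID: 0
VLY: 3  (via MID)
IVY: 8  (via VLY)
RIV: 13  (via VLY)
NOR: 15  (via MID)
BRV: 18  (via MID)
ALP: 20  (via IVY)
LAR: 20  (via MID)
GRN: 21  (via IVY)
Shortest route: MID–VLY–IVY–GRN = $21.

$21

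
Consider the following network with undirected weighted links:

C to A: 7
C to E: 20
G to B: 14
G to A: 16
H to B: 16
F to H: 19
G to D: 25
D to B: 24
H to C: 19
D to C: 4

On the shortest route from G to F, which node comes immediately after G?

B

Candidate routes:
G → A → C → H → F: 16+7+19+19 = 61
G → B → H → F: 14+16+19 = 49
The minimum is 49 via G → B → H → F.
So from G the first move is to B.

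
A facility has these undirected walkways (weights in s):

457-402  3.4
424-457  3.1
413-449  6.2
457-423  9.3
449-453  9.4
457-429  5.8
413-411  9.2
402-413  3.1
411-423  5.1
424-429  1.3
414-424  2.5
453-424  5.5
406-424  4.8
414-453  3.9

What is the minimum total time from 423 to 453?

17.9 s

Shortest distances from 423:
423: 0
411: 5.1  (via 423)
457: 9.3  (via 423)
424: 12.4  (via 457)
402: 12.7  (via 457)
429: 13.7  (via 424)
413: 14.3  (via 411)
414: 14.9  (via 424)
406: 17.2  (via 424)
453: 17.9  (via 424)
Shortest route: 423 → 457 → 424 → 453 = 17.9 s.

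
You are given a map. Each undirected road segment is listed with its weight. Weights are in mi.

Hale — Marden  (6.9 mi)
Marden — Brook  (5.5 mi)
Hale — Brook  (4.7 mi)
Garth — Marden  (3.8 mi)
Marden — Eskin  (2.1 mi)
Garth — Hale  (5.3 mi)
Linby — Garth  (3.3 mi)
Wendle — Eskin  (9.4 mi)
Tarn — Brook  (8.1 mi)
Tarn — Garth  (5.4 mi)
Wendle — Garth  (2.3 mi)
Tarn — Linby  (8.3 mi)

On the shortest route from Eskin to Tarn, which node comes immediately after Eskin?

Marden

Candidate routes:
Eskin–Marden–Garth–Tarn: 2.1+3.8+5.4 = 11.3
Eskin–Marden–Brook–Tarn: 2.1+5.5+8.1 = 15.7
Eskin–Wendle–Garth–Tarn: 9.4+2.3+5.4 = 17.1
The minimum is 11.3 mi via Eskin–Marden–Garth–Tarn.
So from Eskin the first move is to Marden.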